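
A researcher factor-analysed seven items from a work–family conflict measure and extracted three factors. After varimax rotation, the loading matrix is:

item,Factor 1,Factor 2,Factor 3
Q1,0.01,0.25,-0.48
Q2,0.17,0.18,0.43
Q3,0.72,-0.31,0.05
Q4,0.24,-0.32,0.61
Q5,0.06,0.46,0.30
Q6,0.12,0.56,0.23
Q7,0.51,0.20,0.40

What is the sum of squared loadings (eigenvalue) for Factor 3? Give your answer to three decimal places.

SS loadings for Factor 3 = (-0.48)² + 0.43² + 0.05² + 0.61² + 0.30² + 0.23² + 0.40² = 0.2304 + 0.1849 + 0.0025 + 0.3721 + 0.0900 + 0.0529 + 0.1600 = 1.0928

1.093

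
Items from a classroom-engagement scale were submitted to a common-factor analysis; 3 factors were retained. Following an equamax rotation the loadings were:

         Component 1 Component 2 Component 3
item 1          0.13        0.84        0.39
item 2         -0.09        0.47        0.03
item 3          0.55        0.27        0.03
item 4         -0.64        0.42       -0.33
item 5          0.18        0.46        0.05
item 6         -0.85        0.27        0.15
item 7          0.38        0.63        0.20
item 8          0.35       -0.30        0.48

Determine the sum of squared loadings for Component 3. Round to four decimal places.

0.5582

SS loadings for Component 3 = 0.39² + 0.03² + 0.03² + (-0.33)² + 0.05² + 0.15² + 0.20² + 0.48² = 0.1521 + 0.0009 + 0.0009 + 0.1089 + 0.0025 + 0.0225 + 0.0400 + 0.2304 = 0.5582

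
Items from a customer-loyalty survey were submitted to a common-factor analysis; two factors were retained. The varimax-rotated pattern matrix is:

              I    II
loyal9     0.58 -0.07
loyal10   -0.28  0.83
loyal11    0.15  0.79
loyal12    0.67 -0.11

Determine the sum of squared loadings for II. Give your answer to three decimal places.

1.330

SS loadings for II = (-0.07)² + 0.83² + 0.79² + (-0.11)² = 0.0049 + 0.6889 + 0.6241 + 0.0121 = 1.3300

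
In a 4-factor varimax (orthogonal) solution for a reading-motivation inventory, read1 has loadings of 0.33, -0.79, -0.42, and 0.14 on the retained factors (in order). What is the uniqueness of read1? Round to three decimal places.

h² = 0.33² + (-0.79)² + (-0.42)² + 0.14² = 0.1089 + 0.6241 + 0.1764 + 0.0196 = 0.9290
Uniqueness u² = 1 − h² = 1 − 0.9290 = 0.0710

0.071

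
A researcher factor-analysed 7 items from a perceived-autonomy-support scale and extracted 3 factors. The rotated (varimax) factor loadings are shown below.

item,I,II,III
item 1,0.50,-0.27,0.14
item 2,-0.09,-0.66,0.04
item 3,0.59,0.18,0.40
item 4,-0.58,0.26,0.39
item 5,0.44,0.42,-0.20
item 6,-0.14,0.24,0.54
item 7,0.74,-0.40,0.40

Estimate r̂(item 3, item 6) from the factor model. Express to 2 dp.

0.18

r̂ = Σ λ_i·λ_j across factors = (0.59)(-0.14) + (0.18)(0.24) + (0.40)(0.54)
  = -0.0826 +0.0432 +0.2160 = 0.1766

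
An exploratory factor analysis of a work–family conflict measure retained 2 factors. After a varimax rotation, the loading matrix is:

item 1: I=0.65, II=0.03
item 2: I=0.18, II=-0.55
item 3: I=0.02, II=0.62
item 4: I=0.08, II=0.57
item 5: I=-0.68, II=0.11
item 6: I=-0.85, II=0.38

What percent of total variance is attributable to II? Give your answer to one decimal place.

19.5%

SS loadings for II = 0.03² + (-0.55)² + 0.62² + 0.57² + 0.11² + 0.38² = 1.1692
With 6 standardized items, total variance = 6. Proportion = 1.1692/6 = 0.1949 → 19.49%.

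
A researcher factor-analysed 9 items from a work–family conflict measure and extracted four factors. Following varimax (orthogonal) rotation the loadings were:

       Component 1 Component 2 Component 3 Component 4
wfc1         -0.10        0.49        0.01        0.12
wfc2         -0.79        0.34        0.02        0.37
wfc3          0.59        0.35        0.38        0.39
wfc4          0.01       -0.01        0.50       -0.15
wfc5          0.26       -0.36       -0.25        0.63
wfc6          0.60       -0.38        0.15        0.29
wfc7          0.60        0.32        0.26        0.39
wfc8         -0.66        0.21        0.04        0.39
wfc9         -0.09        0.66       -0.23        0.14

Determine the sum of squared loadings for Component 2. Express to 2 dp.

SS loadings for Component 2 = 0.49² + 0.34² + 0.35² + (-0.01)² + (-0.36)² + (-0.38)² + 0.32² + 0.21² + 0.66² = 0.2401 + 0.1156 + 0.1225 + 0.0001 + 0.1296 + 0.1444 + 0.1024 + 0.0441 + 0.4356 = 1.3344

1.33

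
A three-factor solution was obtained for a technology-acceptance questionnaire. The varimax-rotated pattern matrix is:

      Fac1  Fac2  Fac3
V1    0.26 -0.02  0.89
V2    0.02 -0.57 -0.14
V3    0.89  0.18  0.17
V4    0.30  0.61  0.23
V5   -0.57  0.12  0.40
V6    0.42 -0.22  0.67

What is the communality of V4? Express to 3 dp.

h² = 0.30² + 0.61² + 0.23² = 0.0900 + 0.3721 + 0.0529 = 0.5150

0.515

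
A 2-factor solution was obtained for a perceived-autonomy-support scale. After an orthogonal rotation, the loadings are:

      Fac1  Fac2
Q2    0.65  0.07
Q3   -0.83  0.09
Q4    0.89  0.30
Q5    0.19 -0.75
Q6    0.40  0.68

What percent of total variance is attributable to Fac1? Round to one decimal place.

SS loadings for Fac1 = 0.65² + (-0.83)² + 0.89² + 0.19² + 0.40² = 2.0996
With 5 standardized items, total variance = 5. Proportion = 2.0996/5 = 0.4199 → 41.99%.

42.0%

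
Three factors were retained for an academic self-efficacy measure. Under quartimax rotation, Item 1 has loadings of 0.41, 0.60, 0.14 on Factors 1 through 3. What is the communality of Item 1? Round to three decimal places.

h² = 0.41² + 0.60² + 0.14² = 0.1681 + 0.3600 + 0.0196 = 0.5477

0.548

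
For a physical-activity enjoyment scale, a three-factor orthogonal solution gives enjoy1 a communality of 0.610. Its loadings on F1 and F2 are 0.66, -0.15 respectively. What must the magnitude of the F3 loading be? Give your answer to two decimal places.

0.39

Under orthogonal rotation h² = Σλ², so λ_F3² = h² − (0.4581) = 0.610 − 0.4581 = 0.1519.
|λ| = √0.1519 = 0.3897.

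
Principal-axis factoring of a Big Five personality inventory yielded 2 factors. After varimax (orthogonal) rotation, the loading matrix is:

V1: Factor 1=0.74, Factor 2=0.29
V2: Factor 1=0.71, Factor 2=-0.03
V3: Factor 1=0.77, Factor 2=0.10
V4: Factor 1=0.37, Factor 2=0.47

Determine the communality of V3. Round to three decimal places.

0.603

h² = 0.77² + 0.10² = 0.5929 + 0.0100 = 0.6029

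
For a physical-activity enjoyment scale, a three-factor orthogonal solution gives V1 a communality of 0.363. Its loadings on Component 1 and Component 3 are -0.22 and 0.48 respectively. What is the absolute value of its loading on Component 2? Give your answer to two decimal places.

Under orthogonal rotation h² = Σλ², so λ_Component 2² = h² − (0.2788) = 0.363 − 0.2788 = 0.0842.
|λ| = √0.0842 = 0.2902.

0.29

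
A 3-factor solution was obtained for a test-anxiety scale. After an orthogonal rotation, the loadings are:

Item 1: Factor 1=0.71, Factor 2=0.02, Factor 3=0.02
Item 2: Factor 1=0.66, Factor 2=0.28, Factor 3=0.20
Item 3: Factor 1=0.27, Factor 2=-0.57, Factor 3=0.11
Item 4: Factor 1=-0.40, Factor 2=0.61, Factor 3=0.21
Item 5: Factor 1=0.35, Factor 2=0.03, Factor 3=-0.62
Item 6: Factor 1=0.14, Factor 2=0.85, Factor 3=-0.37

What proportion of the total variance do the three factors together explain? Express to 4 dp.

0.5720

Communalities: 0.5049, 0.5540, 0.4099, 0.5762, 0.5078, 0.8790; Σh² = 3.4318.
Total variance with 6 standardized items is 6, so the solution explains 3.4318/6 = 0.5720.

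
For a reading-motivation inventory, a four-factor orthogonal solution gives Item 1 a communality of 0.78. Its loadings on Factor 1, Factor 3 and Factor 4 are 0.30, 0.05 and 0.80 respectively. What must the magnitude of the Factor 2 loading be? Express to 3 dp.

Under orthogonal rotation h² = Σλ², so λ_Factor 2² = h² − (0.7325) = 0.78 − 0.7325 = 0.0475.
|λ| = √0.0475 = 0.2179.

0.218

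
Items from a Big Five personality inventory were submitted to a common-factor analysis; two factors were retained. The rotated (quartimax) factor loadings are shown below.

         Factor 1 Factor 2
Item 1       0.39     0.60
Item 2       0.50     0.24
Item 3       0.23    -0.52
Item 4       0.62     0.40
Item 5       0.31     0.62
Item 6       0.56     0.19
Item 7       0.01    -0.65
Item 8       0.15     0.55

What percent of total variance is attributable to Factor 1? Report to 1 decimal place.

15.9%

SS loadings for Factor 1 = 0.39² + 0.50² + 0.23² + 0.62² + 0.31² + 0.56² + 0.01² + 0.15² = 1.2717
With 8 standardized items, total variance = 8. Proportion = 1.2717/8 = 0.1590 → 15.90%.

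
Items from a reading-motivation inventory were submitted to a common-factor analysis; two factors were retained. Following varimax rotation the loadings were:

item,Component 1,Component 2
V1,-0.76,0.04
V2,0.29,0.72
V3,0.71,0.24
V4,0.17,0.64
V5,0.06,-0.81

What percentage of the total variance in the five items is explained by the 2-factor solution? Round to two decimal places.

SS loadings by factor: 1.1983, 1.6433; total = 2.8416.
Total variance with 5 standardized items is 5, so the solution explains 2.8416/5 = 0.5683 = 56.83%.

56.83%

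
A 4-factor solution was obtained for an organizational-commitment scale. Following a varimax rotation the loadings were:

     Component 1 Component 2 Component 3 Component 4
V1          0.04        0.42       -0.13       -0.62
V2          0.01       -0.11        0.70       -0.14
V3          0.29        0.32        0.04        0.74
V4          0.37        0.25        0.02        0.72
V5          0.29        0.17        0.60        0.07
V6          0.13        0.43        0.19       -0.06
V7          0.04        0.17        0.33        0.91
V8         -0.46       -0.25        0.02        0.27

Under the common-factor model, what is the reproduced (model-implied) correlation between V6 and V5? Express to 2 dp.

0.22

r̂ = Σ λ_i·λ_j across factors = (0.13)(0.29) + (0.43)(0.17) + (0.19)(0.60) + (-0.06)(0.07)
  = +0.0377 +0.0731 +0.1140 -0.0042 = 0.2206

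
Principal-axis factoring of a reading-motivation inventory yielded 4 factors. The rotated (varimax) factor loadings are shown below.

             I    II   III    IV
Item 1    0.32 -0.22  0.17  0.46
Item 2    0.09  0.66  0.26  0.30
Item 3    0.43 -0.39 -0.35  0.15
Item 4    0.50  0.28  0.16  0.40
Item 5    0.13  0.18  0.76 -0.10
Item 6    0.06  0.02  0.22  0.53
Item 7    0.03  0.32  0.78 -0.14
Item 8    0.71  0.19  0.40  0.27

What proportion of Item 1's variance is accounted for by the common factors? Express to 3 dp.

h² = 0.32² + (-0.22)² + 0.17² + 0.46² = 0.1024 + 0.0484 + 0.0289 + 0.2116 = 0.3913

0.391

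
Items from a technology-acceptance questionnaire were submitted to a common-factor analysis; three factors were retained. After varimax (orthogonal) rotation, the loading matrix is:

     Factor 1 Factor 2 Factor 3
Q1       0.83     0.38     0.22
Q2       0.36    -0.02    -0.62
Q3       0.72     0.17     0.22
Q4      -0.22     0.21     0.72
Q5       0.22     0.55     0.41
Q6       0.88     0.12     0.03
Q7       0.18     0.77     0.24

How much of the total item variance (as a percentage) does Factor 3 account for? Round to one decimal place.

SS loadings for Factor 3 = 0.22² + (-0.62)² + 0.22² + 0.72² + 0.41² + 0.03² + 0.24² = 1.2262
With 7 standardized items, total variance = 7. Proportion = 1.2262/7 = 0.1752 → 17.52%.

17.5%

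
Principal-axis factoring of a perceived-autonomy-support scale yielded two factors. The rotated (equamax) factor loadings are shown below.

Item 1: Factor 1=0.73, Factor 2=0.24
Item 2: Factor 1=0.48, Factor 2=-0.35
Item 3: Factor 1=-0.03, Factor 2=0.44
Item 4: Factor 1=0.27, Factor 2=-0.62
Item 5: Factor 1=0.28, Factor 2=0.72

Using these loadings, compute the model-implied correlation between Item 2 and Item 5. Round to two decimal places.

-0.12

r̂ = Σ λ_i·λ_j across factors = (0.48)(0.28) + (-0.35)(0.72)
  = +0.1344 -0.2520 = -0.1176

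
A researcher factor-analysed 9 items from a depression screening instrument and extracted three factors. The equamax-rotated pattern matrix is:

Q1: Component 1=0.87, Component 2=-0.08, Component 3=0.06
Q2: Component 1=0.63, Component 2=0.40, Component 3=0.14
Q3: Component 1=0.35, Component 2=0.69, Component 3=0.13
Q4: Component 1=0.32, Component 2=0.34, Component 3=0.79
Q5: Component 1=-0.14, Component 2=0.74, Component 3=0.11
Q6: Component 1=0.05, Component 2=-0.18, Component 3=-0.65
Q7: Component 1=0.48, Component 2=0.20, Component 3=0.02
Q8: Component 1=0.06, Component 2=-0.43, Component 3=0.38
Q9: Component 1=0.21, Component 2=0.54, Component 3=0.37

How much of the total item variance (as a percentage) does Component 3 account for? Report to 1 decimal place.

SS loadings for Component 3 = 0.06² + 0.14² + 0.13² + 0.79² + 0.11² + (-0.65)² + 0.02² + 0.38² + 0.37² = 1.3805
With 9 standardized items, total variance = 9. Proportion = 1.3805/9 = 0.1534 → 15.34%.

15.3%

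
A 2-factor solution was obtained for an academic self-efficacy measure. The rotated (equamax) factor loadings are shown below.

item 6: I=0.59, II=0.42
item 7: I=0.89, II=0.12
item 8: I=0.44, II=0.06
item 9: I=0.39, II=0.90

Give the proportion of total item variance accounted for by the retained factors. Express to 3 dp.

0.623

SS loadings by factor: 1.4859, 1.0044; total = 2.4903.
Total variance with 4 standardized items is 4, so the solution explains 2.4903/4 = 0.6226.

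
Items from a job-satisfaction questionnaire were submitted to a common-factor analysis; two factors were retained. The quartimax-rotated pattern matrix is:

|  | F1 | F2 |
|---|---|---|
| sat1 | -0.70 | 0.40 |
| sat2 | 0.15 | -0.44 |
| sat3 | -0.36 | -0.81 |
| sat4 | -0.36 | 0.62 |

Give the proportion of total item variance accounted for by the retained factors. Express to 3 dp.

SS loadings by factor: 0.7717, 1.3941; total = 2.1658.
Total variance with 4 standardized items is 4, so the solution explains 2.1658/4 = 0.5414.

0.541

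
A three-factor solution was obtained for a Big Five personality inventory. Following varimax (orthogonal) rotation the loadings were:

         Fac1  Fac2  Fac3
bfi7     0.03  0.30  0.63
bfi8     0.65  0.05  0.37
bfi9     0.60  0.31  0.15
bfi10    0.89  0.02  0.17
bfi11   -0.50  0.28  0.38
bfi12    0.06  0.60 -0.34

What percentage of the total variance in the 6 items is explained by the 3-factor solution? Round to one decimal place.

55.0%

SS loadings by factor: 1.8291, 0.6274, 0.8452; total = 3.3017.
Total variance with 6 standardized items is 6, so the solution explains 3.3017/6 = 0.5503 = 55.03%.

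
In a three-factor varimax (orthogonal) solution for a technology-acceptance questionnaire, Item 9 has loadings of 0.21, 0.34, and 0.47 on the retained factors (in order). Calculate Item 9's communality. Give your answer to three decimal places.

h² = 0.21² + 0.34² + 0.47² = 0.0441 + 0.1156 + 0.2209 = 0.3806

0.381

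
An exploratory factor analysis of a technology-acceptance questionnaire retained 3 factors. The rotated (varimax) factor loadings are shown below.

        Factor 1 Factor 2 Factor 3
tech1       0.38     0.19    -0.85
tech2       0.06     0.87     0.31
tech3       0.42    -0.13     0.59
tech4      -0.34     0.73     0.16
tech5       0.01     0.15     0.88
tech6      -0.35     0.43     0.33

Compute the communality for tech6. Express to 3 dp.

0.416

h² = (-0.35)² + 0.43² + 0.33² = 0.1225 + 0.1849 + 0.1089 = 0.4163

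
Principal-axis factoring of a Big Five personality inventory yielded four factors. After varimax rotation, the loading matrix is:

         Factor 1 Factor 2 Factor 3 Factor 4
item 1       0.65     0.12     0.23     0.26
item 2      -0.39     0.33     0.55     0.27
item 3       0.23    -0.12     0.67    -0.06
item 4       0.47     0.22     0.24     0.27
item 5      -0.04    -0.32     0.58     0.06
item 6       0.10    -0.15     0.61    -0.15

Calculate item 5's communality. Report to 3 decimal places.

h² = (-0.04)² + (-0.32)² + 0.58² + 0.06² = 0.0016 + 0.1024 + 0.3364 + 0.0036 = 0.4440

0.444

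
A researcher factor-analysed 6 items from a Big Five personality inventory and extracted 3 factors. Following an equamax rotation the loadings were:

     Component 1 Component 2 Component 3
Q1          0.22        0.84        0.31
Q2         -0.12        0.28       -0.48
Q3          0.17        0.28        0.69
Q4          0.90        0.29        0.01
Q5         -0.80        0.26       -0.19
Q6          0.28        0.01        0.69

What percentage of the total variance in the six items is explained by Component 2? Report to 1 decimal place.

16.9%

SS loadings for Component 2 = 0.84² + 0.28² + 0.28² + 0.29² + 0.26² + 0.01² = 1.0142
With 6 standardized items, total variance = 6. Proportion = 1.0142/6 = 0.1690 → 16.90%.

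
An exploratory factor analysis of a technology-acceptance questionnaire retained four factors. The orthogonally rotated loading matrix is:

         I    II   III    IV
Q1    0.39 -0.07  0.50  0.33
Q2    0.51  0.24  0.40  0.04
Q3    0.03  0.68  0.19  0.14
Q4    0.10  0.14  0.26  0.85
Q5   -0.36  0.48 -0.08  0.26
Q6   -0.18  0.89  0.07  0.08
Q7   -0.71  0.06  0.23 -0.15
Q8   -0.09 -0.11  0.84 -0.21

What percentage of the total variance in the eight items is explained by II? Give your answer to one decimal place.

19.8%

SS loadings for II = (-0.07)² + 0.24² + 0.68² + 0.14² + 0.48² + 0.89² + 0.06² + (-0.11)² = 1.5827
With 8 standardized items, total variance = 8. Proportion = 1.5827/8 = 0.1978 → 19.78%.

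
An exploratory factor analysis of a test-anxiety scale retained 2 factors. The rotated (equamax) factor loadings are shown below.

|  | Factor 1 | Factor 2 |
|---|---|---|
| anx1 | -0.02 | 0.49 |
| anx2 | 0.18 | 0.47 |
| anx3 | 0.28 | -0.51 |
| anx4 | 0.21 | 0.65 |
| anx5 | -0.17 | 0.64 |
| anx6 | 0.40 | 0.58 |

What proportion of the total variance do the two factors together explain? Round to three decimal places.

0.372

Communalities: 0.2405, 0.2533, 0.3385, 0.4666, 0.4385, 0.4964; Σh² = 2.2338.
Total variance with 6 standardized items is 6, so the solution explains 2.2338/6 = 0.3723.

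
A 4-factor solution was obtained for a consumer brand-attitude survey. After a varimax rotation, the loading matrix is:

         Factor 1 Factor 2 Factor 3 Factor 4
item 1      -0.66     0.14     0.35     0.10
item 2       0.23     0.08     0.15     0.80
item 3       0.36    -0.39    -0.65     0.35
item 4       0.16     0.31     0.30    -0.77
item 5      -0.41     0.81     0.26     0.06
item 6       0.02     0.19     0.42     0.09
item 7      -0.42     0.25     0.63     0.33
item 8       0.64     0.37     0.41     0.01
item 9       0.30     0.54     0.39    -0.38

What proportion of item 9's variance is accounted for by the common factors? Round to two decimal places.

0.68

h² = 0.30² + 0.54² + 0.39² + (-0.38)² = 0.0900 + 0.2916 + 0.1521 + 0.1444 = 0.6781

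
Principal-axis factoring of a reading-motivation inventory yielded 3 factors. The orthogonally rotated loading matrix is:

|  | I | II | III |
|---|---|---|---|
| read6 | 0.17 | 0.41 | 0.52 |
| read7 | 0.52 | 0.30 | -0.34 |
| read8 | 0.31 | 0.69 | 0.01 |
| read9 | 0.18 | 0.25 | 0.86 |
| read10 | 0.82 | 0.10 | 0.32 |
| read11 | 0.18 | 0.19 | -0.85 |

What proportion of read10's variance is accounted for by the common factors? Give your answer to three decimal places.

0.785

h² = 0.82² + 0.10² + 0.32² = 0.6724 + 0.0100 + 0.1024 = 0.7848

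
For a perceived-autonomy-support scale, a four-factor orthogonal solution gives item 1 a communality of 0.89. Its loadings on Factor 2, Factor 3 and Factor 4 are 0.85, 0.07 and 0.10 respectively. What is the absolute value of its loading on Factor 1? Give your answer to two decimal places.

0.39

Under orthogonal rotation h² = Σλ², so λ_Factor 1² = h² − (0.7374) = 0.89 − 0.7374 = 0.1526.
|λ| = √0.1526 = 0.3906.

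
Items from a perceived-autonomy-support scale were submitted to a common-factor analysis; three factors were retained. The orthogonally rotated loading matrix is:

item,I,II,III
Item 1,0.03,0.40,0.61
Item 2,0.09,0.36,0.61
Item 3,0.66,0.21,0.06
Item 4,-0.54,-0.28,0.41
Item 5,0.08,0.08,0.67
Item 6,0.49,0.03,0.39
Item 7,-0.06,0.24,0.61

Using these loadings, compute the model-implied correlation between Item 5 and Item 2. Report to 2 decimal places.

r̂ = Σ λ_i·λ_j across factors = (0.08)(0.09) + (0.08)(0.36) + (0.67)(0.61)
  = +0.0072 +0.0288 +0.4087 = 0.4447

0.44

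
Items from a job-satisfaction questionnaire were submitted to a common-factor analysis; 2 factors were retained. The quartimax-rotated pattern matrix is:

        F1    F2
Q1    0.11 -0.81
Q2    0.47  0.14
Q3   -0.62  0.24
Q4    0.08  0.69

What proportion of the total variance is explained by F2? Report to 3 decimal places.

SS loadings for F2 = (-0.81)² + 0.14² + 0.24² + 0.69² = 1.2094
Proportion of variance = 1.2094 / 4 = 0.3024.

0.302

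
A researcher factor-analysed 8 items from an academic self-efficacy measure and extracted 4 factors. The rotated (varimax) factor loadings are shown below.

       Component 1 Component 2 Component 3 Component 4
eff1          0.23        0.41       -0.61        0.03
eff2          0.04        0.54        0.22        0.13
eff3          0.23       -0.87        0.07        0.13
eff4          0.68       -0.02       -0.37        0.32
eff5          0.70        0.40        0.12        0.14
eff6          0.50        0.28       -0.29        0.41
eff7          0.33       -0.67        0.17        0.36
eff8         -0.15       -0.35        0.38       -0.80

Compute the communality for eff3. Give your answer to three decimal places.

h² = 0.23² + (-0.87)² + 0.07² + 0.13² = 0.0529 + 0.7569 + 0.0049 + 0.0169 = 0.8316

0.832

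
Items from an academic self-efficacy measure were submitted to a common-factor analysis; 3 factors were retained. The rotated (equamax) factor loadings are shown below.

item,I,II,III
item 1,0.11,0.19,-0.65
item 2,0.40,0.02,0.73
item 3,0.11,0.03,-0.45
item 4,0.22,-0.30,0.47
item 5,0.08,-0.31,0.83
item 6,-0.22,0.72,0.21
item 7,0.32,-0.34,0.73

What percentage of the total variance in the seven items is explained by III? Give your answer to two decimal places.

37.78%

SS loadings for III = (-0.65)² + 0.73² + (-0.45)² + 0.47² + 0.83² + 0.21² + 0.73² = 2.6447
With 7 standardized items, total variance = 7. Proportion = 2.6447/7 = 0.3778 → 37.78%.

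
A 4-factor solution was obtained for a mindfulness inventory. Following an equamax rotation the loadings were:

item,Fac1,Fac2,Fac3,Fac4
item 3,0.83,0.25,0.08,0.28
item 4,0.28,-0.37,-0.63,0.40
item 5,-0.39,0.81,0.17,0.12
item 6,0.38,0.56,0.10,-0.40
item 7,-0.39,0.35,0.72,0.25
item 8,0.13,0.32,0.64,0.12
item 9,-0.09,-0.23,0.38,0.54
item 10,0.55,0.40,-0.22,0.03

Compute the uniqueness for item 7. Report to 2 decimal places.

0.14

h² = (-0.39)² + 0.35² + 0.72² + 0.25² = 0.1521 + 0.1225 + 0.5184 + 0.0625 = 0.8555
Uniqueness u² = 1 − h² = 1 − 0.8555 = 0.1445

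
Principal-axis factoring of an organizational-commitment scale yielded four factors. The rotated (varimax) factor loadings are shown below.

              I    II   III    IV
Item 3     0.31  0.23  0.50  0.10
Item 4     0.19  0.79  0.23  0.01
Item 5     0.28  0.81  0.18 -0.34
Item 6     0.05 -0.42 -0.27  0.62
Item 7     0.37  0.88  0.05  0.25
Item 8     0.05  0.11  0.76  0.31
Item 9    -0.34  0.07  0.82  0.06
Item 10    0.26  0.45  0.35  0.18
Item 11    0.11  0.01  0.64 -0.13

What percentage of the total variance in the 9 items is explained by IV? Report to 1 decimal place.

SS loadings for IV = 0.10² + 0.01² + (-0.34)² + 0.62² + 0.25² + 0.31² + 0.06² + 0.18² + (-0.13)² = 0.7216
With 9 standardized items, total variance = 9. Proportion = 0.7216/9 = 0.0802 → 8.02%.

8.0%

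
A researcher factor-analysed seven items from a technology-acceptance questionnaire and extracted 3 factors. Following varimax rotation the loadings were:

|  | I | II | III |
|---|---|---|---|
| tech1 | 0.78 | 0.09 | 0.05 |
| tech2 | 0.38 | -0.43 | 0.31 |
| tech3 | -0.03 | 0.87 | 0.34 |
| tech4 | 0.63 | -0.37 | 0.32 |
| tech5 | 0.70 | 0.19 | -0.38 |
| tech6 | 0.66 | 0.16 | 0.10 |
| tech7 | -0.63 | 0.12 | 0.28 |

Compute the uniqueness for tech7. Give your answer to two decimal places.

0.51

h² = (-0.63)² + 0.12² + 0.28² = 0.3969 + 0.0144 + 0.0784 = 0.4897
Uniqueness u² = 1 − h² = 1 − 0.4897 = 0.5103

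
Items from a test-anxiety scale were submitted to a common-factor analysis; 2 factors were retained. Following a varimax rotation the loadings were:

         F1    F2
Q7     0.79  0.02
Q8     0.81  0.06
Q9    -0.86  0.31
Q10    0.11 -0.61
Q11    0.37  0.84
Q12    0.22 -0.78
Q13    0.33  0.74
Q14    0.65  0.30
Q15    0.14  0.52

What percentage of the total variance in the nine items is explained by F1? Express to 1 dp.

30.8%

SS loadings for F1 = 0.79² + 0.81² + (-0.86)² + 0.11² + 0.37² + 0.22² + 0.33² + 0.65² + 0.14² = 2.7682
With 9 standardized items, total variance = 9. Proportion = 2.7682/9 = 0.3076 → 30.76%.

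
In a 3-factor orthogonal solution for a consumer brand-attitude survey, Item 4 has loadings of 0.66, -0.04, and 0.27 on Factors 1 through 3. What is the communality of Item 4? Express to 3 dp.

0.510

h² = 0.66² + (-0.04)² + 0.27² = 0.4356 + 0.0016 + 0.0729 = 0.5101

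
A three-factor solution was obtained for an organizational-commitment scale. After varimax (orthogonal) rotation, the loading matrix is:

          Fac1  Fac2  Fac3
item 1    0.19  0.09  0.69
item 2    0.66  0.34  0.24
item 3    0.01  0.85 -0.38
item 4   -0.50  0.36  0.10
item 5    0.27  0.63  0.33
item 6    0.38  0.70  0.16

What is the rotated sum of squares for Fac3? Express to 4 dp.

0.8226

SS loadings for Fac3 = 0.69² + 0.24² + (-0.38)² + 0.10² + 0.33² + 0.16² = 0.4761 + 0.0576 + 0.1444 + 0.0100 + 0.1089 + 0.0256 = 0.8226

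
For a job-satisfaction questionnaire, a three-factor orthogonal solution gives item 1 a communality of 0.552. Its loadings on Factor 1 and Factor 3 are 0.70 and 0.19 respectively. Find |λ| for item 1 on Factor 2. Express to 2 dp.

Under orthogonal rotation h² = Σλ², so λ_Factor 2² = h² − (0.5261) = 0.552 − 0.5261 = 0.0259.
|λ| = √0.0259 = 0.1609.

0.16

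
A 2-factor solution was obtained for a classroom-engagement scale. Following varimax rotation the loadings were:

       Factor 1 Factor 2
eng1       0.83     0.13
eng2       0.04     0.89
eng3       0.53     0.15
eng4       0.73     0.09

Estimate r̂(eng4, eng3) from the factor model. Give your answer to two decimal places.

r̂ = Σ λ_i·λ_j across factors = (0.73)(0.53) + (0.09)(0.15)
  = +0.3869 +0.0135 = 0.4004

0.40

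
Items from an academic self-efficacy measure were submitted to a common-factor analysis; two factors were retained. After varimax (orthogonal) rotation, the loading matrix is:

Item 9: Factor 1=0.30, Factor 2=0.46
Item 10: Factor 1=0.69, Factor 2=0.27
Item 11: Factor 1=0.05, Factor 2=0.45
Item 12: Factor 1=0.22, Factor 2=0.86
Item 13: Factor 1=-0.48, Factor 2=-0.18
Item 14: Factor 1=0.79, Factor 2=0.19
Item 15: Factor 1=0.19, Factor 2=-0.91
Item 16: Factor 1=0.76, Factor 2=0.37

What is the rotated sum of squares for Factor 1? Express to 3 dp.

2.085

SS loadings for Factor 1 = 0.30² + 0.69² + 0.05² + 0.22² + (-0.48)² + 0.79² + 0.19² + 0.76² = 0.0900 + 0.4761 + 0.0025 + 0.0484 + 0.2304 + 0.6241 + 0.0361 + 0.5776 = 2.0852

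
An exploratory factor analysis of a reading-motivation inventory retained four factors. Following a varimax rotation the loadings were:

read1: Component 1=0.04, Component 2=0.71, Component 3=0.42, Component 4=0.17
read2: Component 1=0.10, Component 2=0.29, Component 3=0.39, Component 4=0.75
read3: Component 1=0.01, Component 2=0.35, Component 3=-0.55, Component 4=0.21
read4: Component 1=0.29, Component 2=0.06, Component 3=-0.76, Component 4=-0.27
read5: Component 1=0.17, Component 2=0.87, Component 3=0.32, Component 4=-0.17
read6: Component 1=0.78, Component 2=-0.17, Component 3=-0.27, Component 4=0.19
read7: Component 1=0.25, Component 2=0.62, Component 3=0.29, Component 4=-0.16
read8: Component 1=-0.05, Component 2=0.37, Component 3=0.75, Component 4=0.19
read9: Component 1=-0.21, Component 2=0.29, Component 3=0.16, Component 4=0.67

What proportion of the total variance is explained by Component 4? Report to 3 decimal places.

0.143

SS loadings for Component 4 = 0.17² + 0.75² + 0.21² + (-0.27)² + (-0.17)² + 0.19² + (-0.16)² + 0.19² + 0.67² = 1.2840
Proportion of variance = 1.2840 / 9 = 0.1427.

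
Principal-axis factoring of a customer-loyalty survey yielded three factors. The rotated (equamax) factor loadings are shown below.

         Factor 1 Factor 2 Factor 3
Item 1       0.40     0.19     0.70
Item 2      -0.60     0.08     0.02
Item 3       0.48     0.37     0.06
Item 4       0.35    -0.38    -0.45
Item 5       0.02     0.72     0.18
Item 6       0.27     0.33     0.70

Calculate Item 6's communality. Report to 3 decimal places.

h² = 0.27² + 0.33² + 0.70² = 0.0729 + 0.1089 + 0.4900 = 0.6718

0.672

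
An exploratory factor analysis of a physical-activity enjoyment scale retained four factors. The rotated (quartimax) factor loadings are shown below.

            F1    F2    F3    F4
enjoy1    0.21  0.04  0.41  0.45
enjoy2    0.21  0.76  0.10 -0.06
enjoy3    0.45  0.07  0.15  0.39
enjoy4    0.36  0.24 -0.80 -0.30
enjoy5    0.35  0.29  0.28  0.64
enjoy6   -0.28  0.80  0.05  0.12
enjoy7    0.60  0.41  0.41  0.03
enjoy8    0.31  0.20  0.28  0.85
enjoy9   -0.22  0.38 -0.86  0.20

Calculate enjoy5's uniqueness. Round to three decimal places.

0.305

h² = 0.35² + 0.29² + 0.28² + 0.64² = 0.1225 + 0.0841 + 0.0784 + 0.4096 = 0.6946
Uniqueness u² = 1 − h² = 1 − 0.6946 = 0.3054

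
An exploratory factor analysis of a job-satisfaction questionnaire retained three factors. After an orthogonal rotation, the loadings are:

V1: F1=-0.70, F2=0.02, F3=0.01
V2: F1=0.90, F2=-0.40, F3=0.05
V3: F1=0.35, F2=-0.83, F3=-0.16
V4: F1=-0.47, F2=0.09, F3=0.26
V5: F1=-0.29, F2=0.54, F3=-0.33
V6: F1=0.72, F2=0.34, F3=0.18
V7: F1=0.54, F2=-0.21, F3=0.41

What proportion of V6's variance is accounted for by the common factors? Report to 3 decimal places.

0.666

h² = 0.72² + 0.34² + 0.18² = 0.5184 + 0.1156 + 0.0324 = 0.6664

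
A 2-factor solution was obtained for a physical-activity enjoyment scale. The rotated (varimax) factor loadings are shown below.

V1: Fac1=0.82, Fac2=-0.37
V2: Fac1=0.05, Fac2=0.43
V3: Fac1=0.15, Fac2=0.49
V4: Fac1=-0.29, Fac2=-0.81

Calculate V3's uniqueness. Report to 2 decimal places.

0.74

h² = 0.15² + 0.49² = 0.0225 + 0.2401 = 0.2626
Uniqueness u² = 1 − h² = 1 − 0.2626 = 0.7374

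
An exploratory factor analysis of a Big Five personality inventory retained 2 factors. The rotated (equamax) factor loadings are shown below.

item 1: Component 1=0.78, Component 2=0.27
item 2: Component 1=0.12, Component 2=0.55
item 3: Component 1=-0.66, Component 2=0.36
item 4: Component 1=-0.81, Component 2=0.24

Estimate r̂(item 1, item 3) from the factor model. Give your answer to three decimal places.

-0.418

r̂ = Σ λ_i·λ_j across factors = (0.78)(-0.66) + (0.27)(0.36)
  = -0.5148 +0.0972 = -0.4176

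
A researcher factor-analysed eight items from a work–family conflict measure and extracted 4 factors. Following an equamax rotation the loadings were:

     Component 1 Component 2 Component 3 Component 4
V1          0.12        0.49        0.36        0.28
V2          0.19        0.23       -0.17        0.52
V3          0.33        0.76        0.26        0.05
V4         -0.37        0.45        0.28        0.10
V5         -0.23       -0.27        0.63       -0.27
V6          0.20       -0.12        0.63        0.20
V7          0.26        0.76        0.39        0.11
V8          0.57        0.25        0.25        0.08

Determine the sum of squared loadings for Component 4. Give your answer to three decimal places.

0.493

SS loadings for Component 4 = 0.28² + 0.52² + 0.05² + 0.10² + (-0.27)² + 0.20² + 0.11² + 0.08² = 0.0784 + 0.2704 + 0.0025 + 0.0100 + 0.0729 + 0.0400 + 0.0121 + 0.0064 = 0.4927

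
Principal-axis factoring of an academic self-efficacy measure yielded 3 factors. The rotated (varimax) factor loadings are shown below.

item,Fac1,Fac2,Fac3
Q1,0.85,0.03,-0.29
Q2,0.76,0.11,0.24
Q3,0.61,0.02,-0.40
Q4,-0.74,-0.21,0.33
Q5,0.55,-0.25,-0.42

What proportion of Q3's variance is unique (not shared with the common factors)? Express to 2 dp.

h² = 0.61² + 0.02² + (-0.40)² = 0.3721 + 0.0004 + 0.1600 = 0.5325
Uniqueness u² = 1 − h² = 1 − 0.5325 = 0.4675

0.47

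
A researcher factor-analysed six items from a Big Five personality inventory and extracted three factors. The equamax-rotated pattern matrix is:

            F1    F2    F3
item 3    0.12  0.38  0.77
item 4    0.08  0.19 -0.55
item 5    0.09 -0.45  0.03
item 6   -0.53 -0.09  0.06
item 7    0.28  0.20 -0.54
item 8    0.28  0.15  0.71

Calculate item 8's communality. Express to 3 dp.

h² = 0.28² + 0.15² + 0.71² = 0.0784 + 0.0225 + 0.5041 = 0.6050

0.605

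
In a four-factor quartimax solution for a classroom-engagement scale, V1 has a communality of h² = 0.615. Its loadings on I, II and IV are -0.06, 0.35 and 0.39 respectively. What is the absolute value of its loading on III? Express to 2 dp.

0.58

Under orthogonal rotation h² = Σλ², so λ_III² = h² − (0.2782) = 0.615 − 0.2782 = 0.3368.
|λ| = √0.3368 = 0.5803.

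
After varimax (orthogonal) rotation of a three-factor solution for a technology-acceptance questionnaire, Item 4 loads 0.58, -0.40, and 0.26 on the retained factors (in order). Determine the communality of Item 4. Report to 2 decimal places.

0.56

h² = 0.58² + (-0.40)² + 0.26² = 0.3364 + 0.1600 + 0.0676 = 0.5640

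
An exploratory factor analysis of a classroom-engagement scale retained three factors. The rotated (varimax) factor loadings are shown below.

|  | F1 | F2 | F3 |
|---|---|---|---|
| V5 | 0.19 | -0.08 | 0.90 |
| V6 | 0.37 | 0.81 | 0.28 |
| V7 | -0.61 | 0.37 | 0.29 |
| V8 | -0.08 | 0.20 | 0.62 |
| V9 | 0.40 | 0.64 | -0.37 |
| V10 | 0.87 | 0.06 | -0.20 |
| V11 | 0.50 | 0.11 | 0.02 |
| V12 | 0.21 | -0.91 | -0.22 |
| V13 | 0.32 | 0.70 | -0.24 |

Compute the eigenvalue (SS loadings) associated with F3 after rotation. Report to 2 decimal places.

1.64

SS loadings for F3 = 0.90² + 0.28² + 0.29² + 0.62² + (-0.37)² + (-0.20)² + 0.02² + (-0.22)² + (-0.24)² = 0.8100 + 0.0784 + 0.0841 + 0.3844 + 0.1369 + 0.0400 + 0.0004 + 0.0484 + 0.0576 = 1.6402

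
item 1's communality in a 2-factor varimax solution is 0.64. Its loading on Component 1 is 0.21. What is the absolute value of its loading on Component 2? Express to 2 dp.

0.77

Under orthogonal rotation h² = Σλ², so λ_Component 2² = h² − (0.0441) = 0.64 − 0.0441 = 0.5959.
|λ| = √0.5959 = 0.7719.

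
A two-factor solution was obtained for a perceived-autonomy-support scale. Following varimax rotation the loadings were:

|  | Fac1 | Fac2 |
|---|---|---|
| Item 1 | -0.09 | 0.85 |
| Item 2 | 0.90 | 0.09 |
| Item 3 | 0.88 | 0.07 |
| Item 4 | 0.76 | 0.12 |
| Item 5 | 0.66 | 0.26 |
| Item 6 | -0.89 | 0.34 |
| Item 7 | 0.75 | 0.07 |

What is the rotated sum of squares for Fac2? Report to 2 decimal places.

SS loadings for Fac2 = 0.85² + 0.09² + 0.07² + 0.12² + 0.26² + 0.34² + 0.07² = 0.7225 + 0.0081 + 0.0049 + 0.0144 + 0.0676 + 0.1156 + 0.0049 = 0.9380

0.94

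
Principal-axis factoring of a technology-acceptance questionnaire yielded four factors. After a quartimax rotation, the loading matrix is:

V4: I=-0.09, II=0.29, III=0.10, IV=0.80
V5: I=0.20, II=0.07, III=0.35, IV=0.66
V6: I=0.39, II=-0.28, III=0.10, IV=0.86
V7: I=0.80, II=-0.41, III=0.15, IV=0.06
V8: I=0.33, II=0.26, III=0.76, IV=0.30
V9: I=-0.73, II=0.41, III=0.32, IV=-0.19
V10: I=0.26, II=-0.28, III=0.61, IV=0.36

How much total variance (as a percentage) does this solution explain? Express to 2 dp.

SS loadings by factor: 1.5496, 0.6496, 1.2171, 2.0745; total = 5.4908.
Total variance with 7 standardized items is 7, so the solution explains 5.4908/7 = 0.7844 = 78.44%.

78.44%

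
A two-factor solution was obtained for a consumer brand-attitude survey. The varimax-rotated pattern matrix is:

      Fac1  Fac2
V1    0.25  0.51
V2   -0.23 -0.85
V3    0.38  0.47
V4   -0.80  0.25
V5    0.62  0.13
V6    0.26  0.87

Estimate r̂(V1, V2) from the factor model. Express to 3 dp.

-0.491

r̂ = Σ λ_i·λ_j across factors = (0.25)(-0.23) + (0.51)(-0.85)
  = -0.0575 -0.4335 = -0.4910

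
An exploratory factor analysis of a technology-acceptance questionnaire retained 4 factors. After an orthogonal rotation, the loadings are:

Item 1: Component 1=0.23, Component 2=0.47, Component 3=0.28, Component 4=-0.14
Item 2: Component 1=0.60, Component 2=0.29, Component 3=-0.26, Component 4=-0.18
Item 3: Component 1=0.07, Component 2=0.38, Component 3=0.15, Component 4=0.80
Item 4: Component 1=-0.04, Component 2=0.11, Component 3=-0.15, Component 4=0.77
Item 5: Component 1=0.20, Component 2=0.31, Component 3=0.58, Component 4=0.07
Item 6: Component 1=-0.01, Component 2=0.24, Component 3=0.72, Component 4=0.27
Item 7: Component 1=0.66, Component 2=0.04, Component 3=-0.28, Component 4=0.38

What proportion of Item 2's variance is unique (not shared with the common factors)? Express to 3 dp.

0.456

h² = 0.60² + 0.29² + (-0.26)² + (-0.18)² = 0.3600 + 0.0841 + 0.0676 + 0.0324 = 0.5441
Uniqueness u² = 1 − h² = 1 − 0.5441 = 0.4559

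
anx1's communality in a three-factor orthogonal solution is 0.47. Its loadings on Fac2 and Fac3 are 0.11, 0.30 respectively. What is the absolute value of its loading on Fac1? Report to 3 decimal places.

Under orthogonal rotation h² = Σλ², so λ_Fac1² = h² − (0.1021) = 0.47 − 0.1021 = 0.3679.
|λ| = √0.3679 = 0.6065.

0.607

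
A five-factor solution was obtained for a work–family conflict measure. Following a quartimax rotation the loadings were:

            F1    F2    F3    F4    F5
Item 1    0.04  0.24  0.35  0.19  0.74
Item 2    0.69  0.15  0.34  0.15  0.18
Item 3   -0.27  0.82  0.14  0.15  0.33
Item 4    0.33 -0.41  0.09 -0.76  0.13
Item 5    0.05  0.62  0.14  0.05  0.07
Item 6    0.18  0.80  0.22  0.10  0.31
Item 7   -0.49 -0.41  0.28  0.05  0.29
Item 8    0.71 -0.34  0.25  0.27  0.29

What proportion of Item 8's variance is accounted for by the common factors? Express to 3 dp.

0.839

h² = 0.71² + (-0.34)² + 0.25² + 0.27² + 0.29² = 0.5041 + 0.1156 + 0.0625 + 0.0729 + 0.0841 = 0.8392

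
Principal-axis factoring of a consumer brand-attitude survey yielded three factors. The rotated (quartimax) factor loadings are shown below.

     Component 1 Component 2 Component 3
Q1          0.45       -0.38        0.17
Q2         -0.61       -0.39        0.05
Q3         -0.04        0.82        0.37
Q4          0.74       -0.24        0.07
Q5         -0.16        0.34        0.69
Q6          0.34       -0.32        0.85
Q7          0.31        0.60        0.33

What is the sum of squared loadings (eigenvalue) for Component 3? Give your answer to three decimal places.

SS loadings for Component 3 = 0.17² + 0.05² + 0.37² + 0.07² + 0.69² + 0.85² + 0.33² = 0.0289 + 0.0025 + 0.1369 + 0.0049 + 0.4761 + 0.7225 + 0.1089 = 1.4807

1.481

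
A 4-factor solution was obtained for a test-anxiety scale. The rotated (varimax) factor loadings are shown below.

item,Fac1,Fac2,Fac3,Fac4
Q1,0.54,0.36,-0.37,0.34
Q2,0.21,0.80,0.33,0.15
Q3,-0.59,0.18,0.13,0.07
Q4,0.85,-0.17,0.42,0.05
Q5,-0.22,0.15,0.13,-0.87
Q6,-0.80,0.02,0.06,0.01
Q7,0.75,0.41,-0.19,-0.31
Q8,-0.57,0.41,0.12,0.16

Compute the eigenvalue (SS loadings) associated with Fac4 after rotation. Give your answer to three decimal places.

1.024

SS loadings for Fac4 = 0.34² + 0.15² + 0.07² + 0.05² + (-0.87)² + 0.01² + (-0.31)² + 0.16² = 0.1156 + 0.0225 + 0.0049 + 0.0025 + 0.7569 + 0.0001 + 0.0961 + 0.0256 = 1.0242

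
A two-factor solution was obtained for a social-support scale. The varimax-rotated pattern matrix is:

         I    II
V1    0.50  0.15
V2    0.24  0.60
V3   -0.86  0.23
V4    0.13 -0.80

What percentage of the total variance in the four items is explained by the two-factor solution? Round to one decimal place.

53.5%

Communalities: 0.2725, 0.4176, 0.7925, 0.6569; Σh² = 2.1395.
Total variance with 4 standardized items is 4, so the solution explains 2.1395/4 = 0.5349 = 53.49%.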